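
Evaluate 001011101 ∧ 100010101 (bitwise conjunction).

AND: 1 only when both bits are 1
  001011101
& 100010101
-----------
  000010101
Decimal: 93 & 277 = 21



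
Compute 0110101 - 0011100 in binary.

Method 1 - Direct subtraction (column by column from the right: bit − bit − borrow-in; if negative, add 2 and borrow 1 from the next column):
borrow: 0110000
        0110101
-       0011100
---------------
        0011001

Method 2 - Add two's complement:
Two's complement of 0011100: invert → 1100011, add 1 → 1100100
  0110101
+ 1100100
---------
 10011001  (end carry out of the top bit = 1)
Discarding the end carry: 0011001
Decimal check:
  0110101 = 32 + 16 + 4 + 1 = 53
  0011100 = 16 + 8 + 4 = 28
  53 - 28 = 25, and 0011001 = 16 + 8 + 1 = 25 ✓



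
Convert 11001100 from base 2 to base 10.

Sum of powers of 2 for each 1-bit:
2^2 + 2^3 + 2^6 + 2^7
= 4 + 8 + 64 + 128
= 204



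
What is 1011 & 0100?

AND: 1 only when both bits are 1
  1011
& 0100
------
  0000
Decimal: 11 & 4 = 0



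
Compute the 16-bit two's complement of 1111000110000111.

Original (sign bit 1, negative): 1111000110000111
Step 1 - Invert all bits: 0000111001111000
Step 2 - Add 1: 0000111001111001
Verification: 1111000110000111 + 0000111001111001 = 10000000000000000; discarding the end carry (carry out of the top bit) leaves the 16-bit value 0000000000000000, as required for x + (-x)



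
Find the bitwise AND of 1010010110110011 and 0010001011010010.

AND: 1 only when both bits are 1
  1010010110110011
& 0010001011010010
------------------
  0010000010010010
Decimal: 42419 & 8914 = 8338



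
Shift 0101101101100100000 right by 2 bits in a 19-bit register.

Original: 0101101101100100000 (decimal 187168)
Shift right by 2 positions
Drop the 2 low bits; fill with zeros on the left
Result: 0001011011011001000 (decimal 46792)
Equivalent: 187168 >> 2 = 187168 ÷ 2^2 = 46792



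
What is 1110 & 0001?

AND: 1 only when both bits are 1
  1110
& 0001
------
  0000
Decimal: 14 & 1 = 0



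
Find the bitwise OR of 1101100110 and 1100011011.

OR: 1 when either bit is 1
  1101100110
| 1100011011
------------
  1101111111
Decimal: 870 | 795 = 895



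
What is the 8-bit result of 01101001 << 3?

Original: 01101001 (decimal 105)
Shift left by 3 positions
Append 3 zeros on the right and drop the 3 high bits that overflow the 8-bit width
Result: 01001000 (decimal 72)
Equivalent: 105 << 3 = 105 × 2^3 = 840, truncated to 8 bits = 72



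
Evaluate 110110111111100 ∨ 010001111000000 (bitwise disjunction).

OR: 1 when either bit is 1
  110110111111100
| 010001111000000
-----------------
  110111111111100
Decimal: 28156 | 9152 = 28668



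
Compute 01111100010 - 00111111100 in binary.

Method 1 - Direct subtraction (column by column from the right: bit − bit − borrow-in; if negative, add 2 and borrow 1 from the next column):
borrow: 01111111000
        01111100010
-       00111111100
-------------------
        00111100110

Method 2 - Add two's complement:
Two's complement of 00111111100: invert → 11000000011, add 1 → 11000000100
  01111100010
+ 11000000100
-------------
 100111100110  (end carry out of the top bit = 1)
Discarding the end carry: 00111100110
Decimal check:
  01111100010 = 512 + 256 + 128 + 64 + 32 + 2 = 994
  00111111100 = 256 + 128 + 64 + 32 + 16 + 8 + 4 = 508
  994 - 508 = 486, and 00111100110 = 256 + 128 + 64 + 32 + 4 + 2 = 486 ✓



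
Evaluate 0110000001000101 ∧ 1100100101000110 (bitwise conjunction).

AND: 1 only when both bits are 1
  0110000001000101
& 1100100101000110
------------------
  0100000001000100
Decimal: 24645 & 51526 = 16452



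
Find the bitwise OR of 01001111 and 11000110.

OR: 1 when either bit is 1
  01001111
| 11000110
----------
  11001111
Decimal: 79 | 198 = 207



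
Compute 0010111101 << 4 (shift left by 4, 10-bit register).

Original: 0010111101 (decimal 189)
Shift left by 4 positions
Append 4 zeros on the right and drop the 4 high bits that overflow the 10-bit width
Result: 1111010000 (decimal 976)
Equivalent: 189 << 4 = 189 × 2^4 = 3024, truncated to 10 bits = 976



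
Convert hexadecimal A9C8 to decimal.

Expand by place value (powers of 16):
Digit values: A = 10, C = 12
A9C8 = 10 × 16^3 + 9 × 16^2 + 12 × 16^1 + 8 × 16^0
= 10 × 4096 + 9 × 256 + 12 × 16 + 8 × 1
= 40960 + 2304 + 192 + 8
= 43464



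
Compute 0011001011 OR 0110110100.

OR: 1 when either bit is 1
  0011001011
| 0110110100
------------
  0111111111
Decimal: 203 | 436 = 511



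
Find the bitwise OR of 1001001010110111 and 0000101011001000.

OR: 1 when either bit is 1
  1001001010110111
| 0000101011001000
------------------
  1001101011111111
Decimal: 37559 | 2760 = 39679



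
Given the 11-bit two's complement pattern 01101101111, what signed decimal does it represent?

Binary: 01101101111
Sign bit: 0 (non-negative)
Read directly as an unsigned value:
01101101111 = 512 + 256 + 64 + 32 + 8 + 4 + 2 + 1 = 879
Value: 879



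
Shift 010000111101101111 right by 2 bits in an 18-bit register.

Original: 010000111101101111 (decimal 69487)
Shift right by 2 positions
Drop the 2 low bits; fill with zeros on the left
Result: 000100001111011011 (decimal 17371)
Equivalent: 69487 >> 2 = 69487 ÷ 2^2 = 17371



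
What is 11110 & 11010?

AND: 1 only when both bits are 1
  11110
& 11010
-------
  11010
Decimal: 30 & 26 = 26



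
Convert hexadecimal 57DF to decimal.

Expand by place value (powers of 16):
Digit values: D = 13, F = 15
57DF = 5 × 16^3 + 7 × 16^2 + 13 × 16^1 + 15 × 16^0
= 5 × 4096 + 7 × 256 + 13 × 16 + 15 × 1
= 20480 + 1792 + 208 + 15
= 22495



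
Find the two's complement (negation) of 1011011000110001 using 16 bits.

Original (sign bit 1, negative): 1011011000110001
Step 1 - Invert all bits: 0100100111001110
Step 2 - Add 1: 0100100111001111
Verification: 1011011000110001 + 0100100111001111 = 10000000000000000; discarding the end carry (carry out of the top bit) leaves the 16-bit value 0000000000000000, as required for x + (-x)



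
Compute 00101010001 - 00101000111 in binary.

Method 1 - Direct subtraction (column by column from the right: bit − bit − borrow-in; if negative, add 2 and borrow 1 from the next column):
borrow: 00000011100
        00101010001
-       00101000111
-------------------
        00000001010

Method 2 - Add two's complement:
Two's complement of 00101000111: invert → 11010111000, add 1 → 11010111001
  00101010001
+ 11010111001
-------------
 100000001010  (end carry out of the top bit = 1)
Discarding the end carry: 00000001010
Decimal check:
  00101010001 = 256 + 64 + 16 + 1 = 337
  00101000111 = 256 + 64 + 4 + 2 + 1 = 327
  337 - 327 = 10, and 00000001010 = 8 + 2 = 10 ✓



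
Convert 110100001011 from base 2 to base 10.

Sum of powers of 2 for each 1-bit:
2^0 + 2^1 + 2^3 + 2^8 + 2^10 + 2^11
= 1 + 2 + 8 + 256 + 1024 + 2048
= 3339



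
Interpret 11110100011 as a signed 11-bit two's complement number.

Binary: 11110100011
Sign bit: 1 (negative)
Invert: 00001011100
Add 1:  00001011101
Magnitude: 00001011101 = 64 + 16 + 8 + 4 + 1 = 93
Value: -93



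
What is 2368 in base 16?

Using repeated division by 16 (digits 10–15 are A–F):
2368 ÷ 16 = 148 remainder 0
148 ÷ 16 = 9 remainder 4
9 ÷ 16 = 0 remainder 9
Reading remainders bottom to top: 940



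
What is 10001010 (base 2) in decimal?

Sum of powers of 2 for each 1-bit:
2^1 + 2^3 + 2^7
= 2 + 8 + 128
= 138



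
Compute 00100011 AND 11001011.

AND: 1 only when both bits are 1
  00100011
& 11001011
----------
  00000011
Decimal: 35 & 203 = 3



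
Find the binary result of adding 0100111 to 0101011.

Add column by column from the right: bit + bit + carry-in; write the sum mod 2, carry 1 when the sum is 2 or 3.
carry:  1011110
        0100111
+       0101011
---------------
       01010010
(the carry out of the leftmost column, 0, becomes the leading bit)
Decimal check:
  0100111 = 32 + 4 + 2 + 1 = 39
  0101011 = 32 + 8 + 2 + 1 = 43
  39 + 43 = 82, and 01010010 = 64 + 16 + 2 = 82 ✓



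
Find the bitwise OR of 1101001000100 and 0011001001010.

OR: 1 when either bit is 1
  1101001000100
| 0011001001010
---------------
  1111001001110
Decimal: 6724 | 1610 = 7758



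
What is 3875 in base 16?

Using repeated division by 16 (digits 10–15 are A–F):
3875 ÷ 16 = 242 remainder 3
242 ÷ 16 = 15 remainder 2
15 ÷ 16 = 0 remainder 15 (F)
Reading remainders bottom to top: F23



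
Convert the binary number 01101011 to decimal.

Sum of powers of 2 for each 1-bit:
2^0 + 2^1 + 2^3 + 2^5 + 2^6
= 1 + 2 + 8 + 32 + 64
= 107



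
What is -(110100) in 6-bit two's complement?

Original (sign bit 1, negative): 110100
Step 1 - Invert all bits: 001011
Step 2 - Add 1: 001100
Verification: 110100 + 001100 = 1000000; discarding the end carry (carry out of the top bit) leaves the 6-bit value 000000, as required for x + (-x)



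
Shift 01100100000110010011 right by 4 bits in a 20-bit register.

Original: 01100100000110010011 (decimal 410003)
Shift right by 4 positions
Drop the 4 low bits; fill with zeros on the left
Result: 00000110010000011001 (decimal 25625)
Equivalent: 410003 >> 4 = 410003 ÷ 2^4 = 25625



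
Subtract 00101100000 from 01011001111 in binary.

Method 1 - Direct subtraction (column by column from the right: bit − bit − borrow-in; if negative, add 2 and borrow 1 from the next column):
borrow: 01011000000
        01011001111
-       00101100000
-------------------
        00101101111

Method 2 - Add two's complement:
Two's complement of 00101100000: invert → 11010011111, add 1 → 11010100000
  01011001111
+ 11010100000
-------------
 100101101111  (end carry out of the top bit = 1)
Discarding the end carry: 00101101111
Decimal check:
  01011001111 = 512 + 128 + 64 + 8 + 4 + 2 + 1 = 719
  00101100000 = 256 + 64 + 32 = 352
  719 - 352 = 367, and 00101101111 = 256 + 64 + 32 + 8 + 4 + 2 + 1 = 367 ✓



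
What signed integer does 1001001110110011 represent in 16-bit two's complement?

Binary: 1001001110110011
Sign bit: 1 (negative)
Invert: 0110110001001100
Add 1:  0110110001001101
Magnitude: 0110110001001101 = 16384 + 8192 + 2048 + 1024 + 64 + 8 + 4 + 1 = 27725
Value: -27725



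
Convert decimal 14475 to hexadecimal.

Using repeated division by 16 (digits 10–15 are A–F):
14475 ÷ 16 = 904 remainder 11 (B)
904 ÷ 16 = 56 remainder 8
56 ÷ 16 = 3 remainder 8
3 ÷ 16 = 0 remainder 3
Reading remainders bottom to top: 388B



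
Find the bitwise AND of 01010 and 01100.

AND: 1 only when both bits are 1
  01010
& 01100
-------
  01000
Decimal: 10 & 12 = 8



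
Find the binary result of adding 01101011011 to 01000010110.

Add column by column from the right: bit + bit + carry-in; write the sum mod 2, carry 1 when the sum is 2 or 3.
carry:  10000111100
        01101011011
+       01000010110
-------------------
       010101110001
(the carry out of the leftmost column, 0, becomes the leading bit)
Decimal check:
  01101011011 = 512 + 256 + 64 + 16 + 8 + 2 + 1 = 859
  01000010110 = 512 + 16 + 4 + 2 = 534
  859 + 534 = 1393, and 010101110001 = 1024 + 256 + 64 + 32 + 16 + 1 = 1393 ✓



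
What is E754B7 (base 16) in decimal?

Expand by place value (powers of 16):
Digit values: E = 14, B = 11
E754B7 = 14 × 16^5 + 7 × 16^4 + 5 × 16^3 + 4 × 16^2 + 11 × 16^1 + 7 × 16^0
= 14 × 1048576 + 7 × 65536 + 5 × 4096 + 4 × 256 + 11 × 16 + 7 × 1
= 14680064 + 458752 + 20480 + 1024 + 176 + 7
= 15160503



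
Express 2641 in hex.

Using repeated division by 16 (digits 10–15 are A–F):
2641 ÷ 16 = 165 remainder 1
165 ÷ 16 = 10 remainder 5
10 ÷ 16 = 0 remainder 10 (A)
Reading remainders bottom to top: A51



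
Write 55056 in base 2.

Using repeated division by 2:
55056 ÷ 2 = 27528 remainder 0
27528 ÷ 2 = 13764 remainder 0
13764 ÷ 2 = 6882 remainder 0
6882 ÷ 2 = 3441 remainder 0
3441 ÷ 2 = 1720 remainder 1
1720 ÷ 2 = 860 remainder 0
860 ÷ 2 = 430 remainder 0
430 ÷ 2 = 215 remainder 0
215 ÷ 2 = 107 remainder 1
107 ÷ 2 = 53 remainder 1
53 ÷ 2 = 26 remainder 1
26 ÷ 2 = 13 remainder 0
13 ÷ 2 = 6 remainder 1
6 ÷ 2 = 3 remainder 0
3 ÷ 2 = 1 remainder 1
1 ÷ 2 = 0 remainder 1
Reading remainders bottom to top: 1101011100010000



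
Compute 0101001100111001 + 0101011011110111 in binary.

Add column by column from the right: bit + bit + carry-in; write the sum mod 2, carry 1 when the sum is 2 or 3.
carry:  1010111111111110
        0101001100111001
+       0101011011110111
------------------------
       01010101000110000
(the carry out of the leftmost column, 0, becomes the leading bit)
Decimal check:
  0101001100111001 = 16384 + 4096 + 512 + 256 + 32 + 16 + 8 + 1 = 21305
  0101011011110111 = 16384 + 4096 + 1024 + 512 + 128 + 64 + 32 + 16 + 4 + 2 + 1 = 22263
  21305 + 22263 = 43568, and 01010101000110000 = 32768 + 8192 + 2048 + 512 + 32 + 16 = 43568 ✓



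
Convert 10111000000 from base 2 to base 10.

Sum of powers of 2 for each 1-bit:
2^6 + 2^7 + 2^8 + 2^10
= 64 + 128 + 256 + 1024
= 1472



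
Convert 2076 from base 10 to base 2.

Using repeated division by 2:
2076 ÷ 2 = 1038 remainder 0
1038 ÷ 2 = 519 remainder 0
519 ÷ 2 = 259 remainder 1
259 ÷ 2 = 129 remainder 1
129 ÷ 2 = 64 remainder 1
64 ÷ 2 = 32 remainder 0
32 ÷ 2 = 16 remainder 0
16 ÷ 2 = 8 remainder 0
8 ÷ 2 = 4 remainder 0
4 ÷ 2 = 2 remainder 0
2 ÷ 2 = 1 remainder 0
1 ÷ 2 = 0 remainder 1
Reading remainders bottom to top: 100000011100



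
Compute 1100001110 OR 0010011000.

OR: 1 when either bit is 1
  1100001110
| 0010011000
------------
  1110011110
Decimal: 782 | 152 = 926



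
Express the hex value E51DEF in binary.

Convert each hex digit to 4 bits:
  E = 1110
  5 = 0101
  1 = 0001
  D = 1101
  E = 1110
  F = 1111
Concatenate: 111001010001110111101111



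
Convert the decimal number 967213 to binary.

Using repeated division by 2:
967213 ÷ 2 = 483606 remainder 1
483606 ÷ 2 = 241803 remainder 0
241803 ÷ 2 = 120901 remainder 1
120901 ÷ 2 = 60450 remainder 1
60450 ÷ 2 = 30225 remainder 0
30225 ÷ 2 = 15112 remainder 1
15112 ÷ 2 = 7556 remainder 0
7556 ÷ 2 = 3778 remainder 0
3778 ÷ 2 = 1889 remainder 0
1889 ÷ 2 = 944 remainder 1
944 ÷ 2 = 472 remainder 0
472 ÷ 2 = 236 remainder 0
236 ÷ 2 = 118 remainder 0
118 ÷ 2 = 59 remainder 0
59 ÷ 2 = 29 remainder 1
29 ÷ 2 = 14 remainder 1
14 ÷ 2 = 7 remainder 0
7 ÷ 2 = 3 remainder 1
3 ÷ 2 = 1 remainder 1
1 ÷ 2 = 0 remainder 1
Reading remainders bottom to top: 11101100001000101101



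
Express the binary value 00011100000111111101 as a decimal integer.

Sum of powers of 2 for each 1-bit:
2^0 + 2^2 + 2^3 + 2^4 + 2^5 + 2^6 + 2^7 + 2^8 + 2^14 + 2^15 + 2^16
= 1 + 4 + 8 + 16 + 32 + 64 + 128 + 256 + 16384 + 32768 + 65536
= 115197



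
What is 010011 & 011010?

AND: 1 only when both bits are 1
  010011
& 011010
--------
  010010
Decimal: 19 & 26 = 18



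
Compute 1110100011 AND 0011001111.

AND: 1 only when both bits are 1
  1110100011
& 0011001111
------------
  0010000011
Decimal: 931 & 207 = 131



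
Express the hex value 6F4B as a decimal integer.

Expand by place value (powers of 16):
Digit values: F = 15, B = 11
6F4B = 6 × 16^3 + 15 × 16^2 + 4 × 16^1 + 11 × 16^0
= 6 × 4096 + 15 × 256 + 4 × 16 + 11 × 1
= 24576 + 3840 + 64 + 11
= 28491



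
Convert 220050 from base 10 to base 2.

Using repeated division by 2:
220050 ÷ 2 = 110025 remainder 0
110025 ÷ 2 = 55012 remainder 1
55012 ÷ 2 = 27506 remainder 0
27506 ÷ 2 = 13753 remainder 0
13753 ÷ 2 = 6876 remainder 1
6876 ÷ 2 = 3438 remainder 0
3438 ÷ 2 = 1719 remainder 0
1719 ÷ 2 = 859 remainder 1
859 ÷ 2 = 429 remainder 1
429 ÷ 2 = 214 remainder 1
214 ÷ 2 = 107 remainder 0
107 ÷ 2 = 53 remainder 1
53 ÷ 2 = 26 remainder 1
26 ÷ 2 = 13 remainder 0
13 ÷ 2 = 6 remainder 1
6 ÷ 2 = 3 remainder 0
3 ÷ 2 = 1 remainder 1
1 ÷ 2 = 0 remainder 1
Reading remainders bottom to top: 110101101110010010



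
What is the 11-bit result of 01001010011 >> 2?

Original: 01001010011 (decimal 595)
Shift right by 2 positions
Drop the 2 low bits; fill with zeros on the left
Result: 00010010100 (decimal 148)
Equivalent: 595 >> 2 = 595 ÷ 2^2 = 148



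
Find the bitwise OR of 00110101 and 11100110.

OR: 1 when either bit is 1
  00110101
| 11100110
----------
  11110111
Decimal: 53 | 230 = 247



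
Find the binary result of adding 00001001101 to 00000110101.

Add column by column from the right: bit + bit + carry-in; write the sum mod 2, carry 1 when the sum is 2 or 3.
carry:  00011111010
        00001001101
+       00000110101
-------------------
       000010000010
(the carry out of the leftmost column, 0, becomes the leading bit)
Decimal check:
  00001001101 = 64 + 8 + 4 + 1 = 77
  00000110101 = 32 + 16 + 4 + 1 = 53
  77 + 53 = 130, and 000010000010 = 128 + 2 = 130 ✓



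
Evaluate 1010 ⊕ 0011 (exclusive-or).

XOR: 1 when bits differ
  1010
^ 0011
------
  1001
Decimal: 10 ^ 3 = 9



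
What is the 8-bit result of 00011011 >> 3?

Original: 00011011 (decimal 27)
Shift right by 3 positions
Drop the 3 low bits; fill with zeros on the left
Result: 00000011 (decimal 3)
Equivalent: 27 >> 3 = 27 ÷ 2^3 = 3



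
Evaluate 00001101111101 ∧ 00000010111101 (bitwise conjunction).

AND: 1 only when both bits are 1
  00001101111101
& 00000010111101
----------------
  00000000111101
Decimal: 893 & 189 = 61



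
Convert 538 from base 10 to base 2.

Using repeated division by 2:
538 ÷ 2 = 269 remainder 0
269 ÷ 2 = 134 remainder 1
134 ÷ 2 = 67 remainder 0
67 ÷ 2 = 33 remainder 1
33 ÷ 2 = 16 remainder 1
16 ÷ 2 = 8 remainder 0
8 ÷ 2 = 4 remainder 0
4 ÷ 2 = 2 remainder 0
2 ÷ 2 = 1 remainder 0
1 ÷ 2 = 0 remainder 1
Reading remainders bottom to top: 1000011010



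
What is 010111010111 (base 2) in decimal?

Sum of powers of 2 for each 1-bit:
2^0 + 2^1 + 2^2 + 2^4 + 2^6 + 2^7 + 2^8 + 2^10
= 1 + 2 + 4 + 16 + 64 + 128 + 256 + 1024
= 1495



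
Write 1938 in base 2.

Using repeated division by 2:
1938 ÷ 2 = 969 remainder 0
969 ÷ 2 = 484 remainder 1
484 ÷ 2 = 242 remainder 0
242 ÷ 2 = 121 remainder 0
121 ÷ 2 = 60 remainder 1
60 ÷ 2 = 30 remainder 0
30 ÷ 2 = 15 remainder 0
15 ÷ 2 = 7 remainder 1
7 ÷ 2 = 3 remainder 1
3 ÷ 2 = 1 remainder 1
1 ÷ 2 = 0 remainder 1
Reading remainders bottom to top: 11110010010



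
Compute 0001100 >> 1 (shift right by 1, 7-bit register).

Original: 0001100 (decimal 12)
Shift right by 1 position
Drop the 1 low bit; fill with zero on the left
Result: 0000110 (decimal 6)
Equivalent: 12 >> 1 = 12 ÷ 2^1 = 6



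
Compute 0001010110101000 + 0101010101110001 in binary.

Add column by column from the right: bit + bit + carry-in; write the sum mod 2, carry 1 when the sum is 2 or 3.
carry:  0010101111000000
        0001010110101000
+       0101010101110001
------------------------
       00110101100011001
(the carry out of the leftmost column, 0, becomes the leading bit)
Decimal check:
  0001010110101000 = 4096 + 1024 + 256 + 128 + 32 + 8 = 5544
  0101010101110001 = 16384 + 4096 + 1024 + 256 + 64 + 32 + 16 + 1 = 21873
  5544 + 21873 = 27417, and 00110101100011001 = 16384 + 8192 + 2048 + 512 + 256 + 16 + 8 + 1 = 27417 ✓



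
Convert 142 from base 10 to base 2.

Using repeated division by 2:
142 ÷ 2 = 71 remainder 0
71 ÷ 2 = 35 remainder 1
35 ÷ 2 = 17 remainder 1
17 ÷ 2 = 8 remainder 1
8 ÷ 2 = 4 remainder 0
4 ÷ 2 = 2 remainder 0
2 ÷ 2 = 1 remainder 0
1 ÷ 2 = 0 remainder 1
Reading remainders bottom to top: 10001110



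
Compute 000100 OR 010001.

OR: 1 when either bit is 1
  000100
| 010001
--------
  010101
Decimal: 4 | 17 = 21



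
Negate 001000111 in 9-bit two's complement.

Original: 001000111
Step 1 - Invert all bits: 110111000
Step 2 - Add 1: 110111001
Verification: 001000111 + 110111001 = 1000000000; discarding the end carry (carry out of the top bit) leaves the 9-bit value 000000000, as required for x + (-x)



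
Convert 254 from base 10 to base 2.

Using repeated division by 2:
254 ÷ 2 = 127 remainder 0
127 ÷ 2 = 63 remainder 1
63 ÷ 2 = 31 remainder 1
31 ÷ 2 = 15 remainder 1
15 ÷ 2 = 7 remainder 1
7 ÷ 2 = 3 remainder 1
3 ÷ 2 = 1 remainder 1
1 ÷ 2 = 0 remainder 1
Reading remainders bottom to top: 11111110



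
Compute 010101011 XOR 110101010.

XOR: 1 when bits differ
  010101011
^ 110101010
-----------
  100000001
Decimal: 171 ^ 426 = 257



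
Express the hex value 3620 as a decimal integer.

Expand by place value (powers of 16):
3620 = 3 × 16^3 + 6 × 16^2 + 2 × 16^1 + 0 × 16^0
= 3 × 4096 + 6 × 256 + 2 × 16 + 0 × 1
= 12288 + 1536 + 32 + 0
= 13856



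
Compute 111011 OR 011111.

OR: 1 when either bit is 1
  111011
| 011111
--------
  111111
Decimal: 59 | 31 = 63



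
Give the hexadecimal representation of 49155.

Using repeated division by 16 (digits 10–15 are A–F):
49155 ÷ 16 = 3072 remainder 3
3072 ÷ 16 = 192 remainder 0
192 ÷ 16 = 12 remainder 0
12 ÷ 16 = 0 remainder 12 (C)
Reading remainders bottom to top: C003



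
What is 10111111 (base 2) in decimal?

Sum of powers of 2 for each 1-bit:
2^0 + 2^1 + 2^2 + 2^3 + 2^4 + 2^5 + 2^7
= 1 + 2 + 4 + 8 + 16 + 32 + 128
= 191



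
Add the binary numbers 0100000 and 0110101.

Add column by column from the right: bit + bit + carry-in; write the sum mod 2, carry 1 when the sum is 2 or 3.
carry:  1000000
        0100000
+       0110101
---------------
       01010101
(the carry out of the leftmost column, 0, becomes the leading bit)
Decimal check:
  0100000 = 32
  0110101 = 32 + 16 + 4 + 1 = 53
  32 + 53 = 85, and 01010101 = 64 + 16 + 4 + 1 = 85 ✓



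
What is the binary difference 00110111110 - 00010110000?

Method 1 - Direct subtraction (column by column from the right: bit − bit − borrow-in; if negative, add 2 and borrow 1 from the next column):
borrow: 00000000000
        00110111110
-       00010110000
-------------------
        00100001110

Method 2 - Add two's complement:
Two's complement of 00010110000: invert → 11101001111, add 1 → 11101010000
  00110111110
+ 11101010000
-------------
 100100001110  (end carry out of the top bit = 1)
Discarding the end carry: 00100001110
Decimal check:
  00110111110 = 256 + 128 + 32 + 16 + 8 + 4 + 2 = 446
  00010110000 = 128 + 32 + 16 = 176
  446 - 176 = 270, and 00100001110 = 256 + 8 + 4 + 2 = 270 ✓



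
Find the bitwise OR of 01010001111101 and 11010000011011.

OR: 1 when either bit is 1
  01010001111101
| 11010000011011
----------------
  11010001111111
Decimal: 5245 | 13339 = 13439



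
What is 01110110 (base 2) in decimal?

Sum of powers of 2 for each 1-bit:
2^1 + 2^2 + 2^4 + 2^5 + 2^6
= 2 + 4 + 16 + 32 + 64
= 118



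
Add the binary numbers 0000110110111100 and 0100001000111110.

Add column by column from the right: bit + bit + carry-in; write the sum mod 2, carry 1 when the sum is 2 or 3.
carry:  0000000001111000
        0000110110111100
+       0100001000111110
------------------------
       00100111111111010
(the carry out of the leftmost column, 0, becomes the leading bit)
Decimal check:
  0000110110111100 = 2048 + 1024 + 256 + 128 + 32 + 16 + 8 + 4 = 3516
  0100001000111110 = 16384 + 512 + 32 + 16 + 8 + 4 + 2 = 16958
  3516 + 16958 = 20474, and 00100111111111010 = 16384 + 2048 + 1024 + 512 + 256 + 128 + 64 + 32 + 16 + 8 + 2 = 20474 ✓



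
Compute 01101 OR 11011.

OR: 1 when either bit is 1
  01101
| 11011
-------
  11111
Decimal: 13 | 27 = 31



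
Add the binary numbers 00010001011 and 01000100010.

Add column by column from the right: bit + bit + carry-in; write the sum mod 2, carry 1 when the sum is 2 or 3.
carry:  00000000100
        00010001011
+       01000100010
-------------------
       001010101101
(the carry out of the leftmost column, 0, becomes the leading bit)
Decimal check:
  00010001011 = 128 + 8 + 2 + 1 = 139
  01000100010 = 512 + 32 + 2 = 546
  139 + 546 = 685, and 001010101101 = 512 + 128 + 32 + 8 + 4 + 1 = 685 ✓



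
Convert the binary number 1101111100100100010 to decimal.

Sum of powers of 2 for each 1-bit:
2^1 + 2^5 + 2^8 + 2^11 + 2^12 + 2^13 + 2^14 + 2^15 + 2^17 + 2^18
= 2 + 32 + 256 + 2048 + 4096 + 8192 + 16384 + 32768 + 131072 + 262144
= 456994



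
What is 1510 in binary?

Using repeated division by 2:
1510 ÷ 2 = 755 remainder 0
755 ÷ 2 = 377 remainder 1
377 ÷ 2 = 188 remainder 1
188 ÷ 2 = 94 remainder 0
94 ÷ 2 = 47 remainder 0
47 ÷ 2 = 23 remainder 1
23 ÷ 2 = 11 remainder 1
11 ÷ 2 = 5 remainder 1
5 ÷ 2 = 2 remainder 1
2 ÷ 2 = 1 remainder 0
1 ÷ 2 = 0 remainder 1
Reading remainders bottom to top: 10111100110



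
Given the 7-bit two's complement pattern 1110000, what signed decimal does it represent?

Binary: 1110000
Sign bit: 1 (negative)
Invert: 0001111
Add 1:  0010000
Magnitude: 0010000 = 16
Value: -16



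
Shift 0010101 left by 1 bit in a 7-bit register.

Original: 0010101 (decimal 21)
Shift left by 1 position
Append 1 zero on the right
Result: 0101010 (decimal 42)
Equivalent: 21 << 1 = 21 × 2^1 = 42



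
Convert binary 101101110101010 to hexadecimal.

Group into 4-bit nibbles from right:
  0101 = 5
  1011 = B
  1010 = A
  1010 = A
Result: 5BAA



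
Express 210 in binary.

Using repeated division by 2:
210 ÷ 2 = 105 remainder 0
105 ÷ 2 = 52 remainder 1
52 ÷ 2 = 26 remainder 0
26 ÷ 2 = 13 remainder 0
13 ÷ 2 = 6 remainder 1
6 ÷ 2 = 3 remainder 0
3 ÷ 2 = 1 remainder 1
1 ÷ 2 = 0 remainder 1
Reading remainders bottom to top: 11010010



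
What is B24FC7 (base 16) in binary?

Convert each hex digit to 4 bits:
  B = 1011
  2 = 0010
  4 = 0100
  F = 1111
  C = 1100
  7 = 0111
Concatenate: 101100100100111111000111



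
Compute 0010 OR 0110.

OR: 1 when either bit is 1
  0010
| 0110
------
  0110
Decimal: 2 | 6 = 6



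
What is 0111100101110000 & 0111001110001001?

AND: 1 only when both bits are 1
  0111100101110000
& 0111001110001001
------------------
  0111000100000000
Decimal: 31088 & 29577 = 28928



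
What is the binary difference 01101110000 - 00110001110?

Method 1 - Direct subtraction (column by column from the right: bit − bit − borrow-in; if negative, add 2 and borrow 1 from the next column):
borrow: 01100011100
        01101110000
-       00110001110
-------------------
        00111100010

Method 2 - Add two's complement:
Two's complement of 00110001110: invert → 11001110001, add 1 → 11001110010
  01101110000
+ 11001110010
-------------
 100111100010  (end carry out of the top bit = 1)
Discarding the end carry: 00111100010
Decimal check:
  01101110000 = 512 + 256 + 64 + 32 + 16 = 880
  00110001110 = 256 + 128 + 8 + 4 + 2 = 398
  880 - 398 = 482, and 00111100010 = 256 + 128 + 64 + 32 + 2 = 482 ✓



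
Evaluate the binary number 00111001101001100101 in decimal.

Sum of powers of 2 for each 1-bit:
2^0 + 2^2 + 2^5 + 2^6 + 2^9 + 2^11 + 2^12 + 2^15 + 2^16 + 2^17
= 1 + 4 + 32 + 64 + 512 + 2048 + 4096 + 32768 + 65536 + 131072
= 236133



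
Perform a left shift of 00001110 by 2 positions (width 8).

Original: 00001110 (decimal 14)
Shift left by 2 positions
Append 2 zeros on the right
Result: 00111000 (decimal 56)
Equivalent: 14 << 2 = 14 × 2^2 = 56



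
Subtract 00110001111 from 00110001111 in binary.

Method 1 - Direct subtraction (column by column from the right: bit − bit − borrow-in; if negative, add 2 and borrow 1 from the next column):
borrow: 00000000000
        00110001111
-       00110001111
-------------------
        00000000000

Method 2 - Add two's complement:
Two's complement of 00110001111: invert → 11001110000, add 1 → 11001110001
  00110001111
+ 11001110001
-------------
 100000000000  (end carry out of the top bit = 1)
Discarding the end carry: 00000000000
Decimal check:
  00110001111 = 256 + 128 + 8 + 4 + 2 + 1 = 399
  00110001111 = 256 + 128 + 8 + 4 + 2 + 1 = 399
  399 - 399 = 0, and 00000000000 = 0 ✓



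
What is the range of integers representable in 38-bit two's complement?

For 38-bit two's complement:
Minimum: -2^37 = -137438953472
Maximum: 2^37 - 1 = 137438953471



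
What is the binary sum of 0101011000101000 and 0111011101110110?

Add column by column from the right: bit + bit + carry-in; write the sum mod 2, carry 1 when the sum is 2 or 3.
carry:  1110110011000000
        0101011000101000
+       0111011101110110
------------------------
       01100110110011110
(the carry out of the leftmost column, 0, becomes the leading bit)
Decimal check:
  0101011000101000 = 16384 + 4096 + 1024 + 512 + 32 + 8 = 22056
  0111011101110110 = 16384 + 8192 + 4096 + 1024 + 512 + 256 + 64 + 32 + 16 + 4 + 2 = 30582
  22056 + 30582 = 52638, and 01100110110011110 = 32768 + 16384 + 2048 + 1024 + 256 + 128 + 16 + 8 + 4 + 2 = 52638 ✓



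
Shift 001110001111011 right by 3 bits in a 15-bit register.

Original: 001110001111011 (decimal 7291)
Shift right by 3 positions
Drop the 3 low bits; fill with zeros on the left
Result: 000001110001111 (decimal 911)
Equivalent: 7291 >> 3 = 7291 ÷ 2^3 = 911



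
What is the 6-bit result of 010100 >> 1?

Original: 010100 (decimal 20)
Shift right by 1 position
Drop the 1 low bit; fill with zero on the left
Result: 001010 (decimal 10)
Equivalent: 20 >> 1 = 20 ÷ 2^1 = 10



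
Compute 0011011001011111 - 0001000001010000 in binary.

Method 1 - Direct subtraction (column by column from the right: bit − bit − borrow-in; if negative, add 2 and borrow 1 from the next column):
borrow: 0000000000000000
        0011011001011111
-       0001000001010000
------------------------
        0010011000001111

Method 2 - Add two's complement:
Two's complement of 0001000001010000: invert → 1110111110101111, add 1 → 1110111110110000
  0011011001011111
+ 1110111110110000
------------------
 10010011000001111  (end carry out of the top bit = 1)
Discarding the end carry: 0010011000001111
Decimal check:
  0011011001011111 = 8192 + 4096 + 1024 + 512 + 64 + 16 + 8 + 4 + 2 + 1 = 13919
  0001000001010000 = 4096 + 64 + 16 = 4176
  13919 - 4176 = 9743, and 0010011000001111 = 8192 + 1024 + 512 + 8 + 4 + 2 + 1 = 9743 ✓



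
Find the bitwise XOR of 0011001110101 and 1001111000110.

XOR: 1 when bits differ
  0011001110101
^ 1001111000110
---------------
  1010110110011
Decimal: 1653 ^ 5062 = 5555



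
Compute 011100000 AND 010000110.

AND: 1 only when both bits are 1
  011100000
& 010000110
-----------
  010000000
Decimal: 224 & 134 = 128



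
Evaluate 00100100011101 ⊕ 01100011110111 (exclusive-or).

XOR: 1 when bits differ
  00100100011101
^ 01100011110111
----------------
  01000111101010
Decimal: 2333 ^ 6391 = 4586



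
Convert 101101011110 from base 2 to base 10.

Sum of powers of 2 for each 1-bit:
2^1 + 2^2 + 2^3 + 2^4 + 2^6 + 2^8 + 2^9 + 2^11
= 2 + 4 + 8 + 16 + 64 + 256 + 512 + 2048
= 2910



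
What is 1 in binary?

Using repeated division by 2:
1 ÷ 2 = 0 remainder 1
Reading remainders bottom to top: 1



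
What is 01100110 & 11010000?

AND: 1 only when both bits are 1
  01100110
& 11010000
----------
  01000000
Decimal: 102 & 208 = 64



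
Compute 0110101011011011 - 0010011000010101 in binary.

Method 1 - Direct subtraction (column by column from the right: bit − bit − borrow-in; if negative, add 2 and borrow 1 from the next column):
borrow: 0000100000001000
        0110101011011011
-       0010011000010101
------------------------
        0100010011000110

Method 2 - Add two's complement:
Two's complement of 0010011000010101: invert → 1101100111101010, add 1 → 1101100111101011
  0110101011011011
+ 1101100111101011
------------------
 10100010011000110  (end carry out of the top bit = 1)
Discarding the end carry: 0100010011000110
Decimal check:
  0110101011011011 = 16384 + 8192 + 2048 + 512 + 128 + 64 + 16 + 8 + 2 + 1 = 27355
  0010011000010101 = 8192 + 1024 + 512 + 16 + 4 + 1 = 9749
  27355 - 9749 = 17606, and 0100010011000110 = 16384 + 1024 + 128 + 64 + 4 + 2 = 17606 ✓



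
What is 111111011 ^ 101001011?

XOR: 1 when bits differ
  111111011
^ 101001011
-----------
  010110000
Decimal: 507 ^ 331 = 176



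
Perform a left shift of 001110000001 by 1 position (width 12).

Original: 001110000001 (decimal 897)
Shift left by 1 position
Append 1 zero on the right
Result: 011100000010 (decimal 1794)
Equivalent: 897 << 1 = 897 × 2^1 = 1794



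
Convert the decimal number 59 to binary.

Using repeated division by 2:
59 ÷ 2 = 29 remainder 1
29 ÷ 2 = 14 remainder 1
14 ÷ 2 = 7 remainder 0
7 ÷ 2 = 3 remainder 1
3 ÷ 2 = 1 remainder 1
1 ÷ 2 = 0 remainder 1
Reading remainders bottom to top: 111011



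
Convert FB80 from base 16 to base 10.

Expand by place value (powers of 16):
Digit values: F = 15, B = 11
FB80 = 15 × 16^3 + 11 × 16^2 + 8 × 16^1 + 0 × 16^0
= 15 × 4096 + 11 × 256 + 8 × 16 + 0 × 1
= 61440 + 2816 + 128 + 0
= 64384



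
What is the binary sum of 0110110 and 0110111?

Add column by column from the right: bit + bit + carry-in; write the sum mod 2, carry 1 when the sum is 2 or 3.
carry:  1101100
        0110110
+       0110111
---------------
       01101101
(the carry out of the leftmost column, 0, becomes the leading bit)
Decimal check:
  0110110 = 32 + 16 + 4 + 2 = 54
  0110111 = 32 + 16 + 4 + 2 + 1 = 55
  54 + 55 = 109, and 01101101 = 64 + 32 + 8 + 4 + 1 = 109 ✓



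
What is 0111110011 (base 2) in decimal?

Sum of powers of 2 for each 1-bit:
2^0 + 2^1 + 2^4 + 2^5 + 2^6 + 2^7 + 2^8
= 1 + 2 + 16 + 32 + 64 + 128 + 256
= 499



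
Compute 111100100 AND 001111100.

AND: 1 only when both bits are 1
  111100100
& 001111100
-----------
  001100100
Decimal: 484 & 124 = 100



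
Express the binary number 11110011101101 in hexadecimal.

Group into 4-bit nibbles from right:
  0011 = 3
  1100 = C
  1110 = E
  1101 = D
Result: 3CED



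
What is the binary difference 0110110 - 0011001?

Method 1 - Direct subtraction (column by column from the right: bit − bit − borrow-in; if negative, add 2 and borrow 1 from the next column):
borrow: 0110010
        0110110
-       0011001
---------------
        0011101

Method 2 - Add two's complement:
Two's complement of 0011001: invert → 1100110, add 1 → 1100111
  0110110
+ 1100111
---------
 10011101  (end carry out of the top bit = 1)
Discarding the end carry: 0011101
Decimal check:
  0110110 = 32 + 16 + 4 + 2 = 54
  0011001 = 16 + 8 + 1 = 25
  54 - 25 = 29, and 0011101 = 16 + 8 + 4 + 1 = 29 ✓



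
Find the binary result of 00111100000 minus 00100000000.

Method 1 - Direct subtraction (column by column from the right: bit − bit − borrow-in; if negative, add 2 and borrow 1 from the next column):
borrow: 00000000000
        00111100000
-       00100000000
-------------------
        00011100000

Method 2 - Add two's complement:
Two's complement of 00100000000: invert → 11011111111, add 1 → 11100000000
  00111100000
+ 11100000000
-------------
 100011100000  (end carry out of the top bit = 1)
Discarding the end carry: 00011100000
Decimal check:
  00111100000 = 256 + 128 + 64 + 32 = 480
  00100000000 = 256
  480 - 256 = 224, and 00011100000 = 128 + 64 + 32 = 224 ✓



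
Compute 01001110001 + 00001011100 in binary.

Add column by column from the right: bit + bit + carry-in; write the sum mod 2, carry 1 when the sum is 2 or 3.
carry:  00011100000
        01001110001
+       00001011100
-------------------
       001011001101
(the carry out of the leftmost column, 0, becomes the leading bit)
Decimal check:
  01001110001 = 512 + 64 + 32 + 16 + 1 = 625
  00001011100 = 64 + 16 + 8 + 4 = 92
  625 + 92 = 717, and 001011001101 = 512 + 128 + 64 + 8 + 4 + 1 = 717 ✓



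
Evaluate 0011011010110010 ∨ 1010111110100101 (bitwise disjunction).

OR: 1 when either bit is 1
  0011011010110010
| 1010111110100101
------------------
  1011111110110111
Decimal: 14002 | 44965 = 49079



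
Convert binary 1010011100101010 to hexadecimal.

Group into 4-bit nibbles from right:
  1010 = A
  0111 = 7
  0010 = 2
  1010 = A
Result: A72A



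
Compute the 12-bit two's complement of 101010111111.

Original (sign bit 1, negative): 101010111111
Step 1 - Invert all bits: 010101000000
Step 2 - Add 1: 010101000001
Verification: 101010111111 + 010101000001 = 1000000000000; discarding the end carry (carry out of the top bit) leaves the 12-bit value 000000000000, as required for x + (-x)



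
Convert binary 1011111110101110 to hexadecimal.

Group into 4-bit nibbles from right:
  1011 = B
  1111 = F
  1010 = A
  1110 = E
Result: BFAE



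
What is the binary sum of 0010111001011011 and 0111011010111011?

Add column by column from the right: bit + bit + carry-in; write the sum mod 2, carry 1 when the sum is 2 or 3.
carry:  1111110111110110
        0010111001011011
+       0111011010111011
------------------------
       01010010100010110
(the carry out of the leftmost column, 0, becomes the leading bit)
Decimal check:
  0010111001011011 = 8192 + 2048 + 1024 + 512 + 64 + 16 + 8 + 2 + 1 = 11867
  0111011010111011 = 16384 + 8192 + 4096 + 1024 + 512 + 128 + 32 + 16 + 8 + 2 + 1 = 30395
  11867 + 30395 = 42262, and 01010010100010110 = 32768 + 8192 + 1024 + 256 + 16 + 4 + 2 = 42262 ✓



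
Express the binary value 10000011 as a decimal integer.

Sum of powers of 2 for each 1-bit:
2^0 + 2^1 + 2^7
= 1 + 2 + 128
= 131



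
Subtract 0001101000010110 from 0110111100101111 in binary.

Method 1 - Direct subtraction (column by column from the right: bit − bit − borrow-in; if negative, add 2 and borrow 1 from the next column):
borrow: 0010000000100000
        0110111100101111
-       0001101000010110
------------------------
        0101010100011001

Method 2 - Add two's complement:
Two's complement of 0001101000010110: invert → 1110010111101001, add 1 → 1110010111101010
  0110111100101111
+ 1110010111101010
------------------
 10101010100011001  (end carry out of the top bit = 1)
Discarding the end carry: 0101010100011001
Decimal check:
  0110111100101111 = 16384 + 8192 + 2048 + 1024 + 512 + 256 + 32 + 8 + 4 + 2 + 1 = 28463
  0001101000010110 = 4096 + 2048 + 512 + 16 + 4 + 2 = 6678
  28463 - 6678 = 21785, and 0101010100011001 = 16384 + 4096 + 1024 + 256 + 16 + 8 + 1 = 21785 ✓



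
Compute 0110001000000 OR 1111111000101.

OR: 1 when either bit is 1
  0110001000000
| 1111111000101
---------------
  1111111000101
Decimal: 3136 | 8133 = 8133



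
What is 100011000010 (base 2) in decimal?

Sum of powers of 2 for each 1-bit:
2^1 + 2^6 + 2^7 + 2^11
= 2 + 64 + 128 + 2048
= 2242



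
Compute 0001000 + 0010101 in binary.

Add column by column from the right: bit + bit + carry-in; write the sum mod 2, carry 1 when the sum is 2 or 3.
carry:  0000000
        0001000
+       0010101
---------------
       00011101
(the carry out of the leftmost column, 0, becomes the leading bit)
Decimal check:
  0001000 = 8
  0010101 = 16 + 4 + 1 = 21
  8 + 21 = 29, and 00011101 = 16 + 8 + 4 + 1 = 29 ✓



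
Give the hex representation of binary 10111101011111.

Group into 4-bit nibbles from right:
  0010 = 2
  1111 = F
  0101 = 5
  1111 = F
Result: 2F5F



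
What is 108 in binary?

Using repeated division by 2:
108 ÷ 2 = 54 remainder 0
54 ÷ 2 = 27 remainder 0
27 ÷ 2 = 13 remainder 1
13 ÷ 2 = 6 remainder 1
6 ÷ 2 = 3 remainder 0
3 ÷ 2 = 1 remainder 1
1 ÷ 2 = 0 remainder 1
Reading remainders bottom to top: 1101100



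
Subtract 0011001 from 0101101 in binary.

Method 1 - Direct subtraction (column by column from the right: bit − bit − borrow-in; if negative, add 2 and borrow 1 from the next column):
borrow: 0100000
        0101101
-       0011001
---------------
        0010100

Method 2 - Add two's complement:
Two's complement of 0011001: invert → 1100110, add 1 → 1100111
  0101101
+ 1100111
---------
 10010100  (end carry out of the top bit = 1)
Discarding the end carry: 0010100
Decimal check:
  0101101 = 32 + 8 + 4 + 1 = 45
  0011001 = 16 + 8 + 1 = 25
  45 - 25 = 20, and 0010100 = 16 + 4 = 20 ✓



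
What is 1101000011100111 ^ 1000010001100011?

XOR: 1 when bits differ
  1101000011100111
^ 1000010001100011
------------------
  0101010010000100
Decimal: 53479 ^ 33891 = 21636

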